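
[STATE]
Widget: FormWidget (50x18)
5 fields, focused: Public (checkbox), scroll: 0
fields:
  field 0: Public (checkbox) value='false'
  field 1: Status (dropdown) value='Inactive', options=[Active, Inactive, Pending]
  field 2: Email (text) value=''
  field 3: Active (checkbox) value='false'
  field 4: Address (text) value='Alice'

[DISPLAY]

> Public:     [ ]                                 
  Status:     [Inactive                         ▼]
  Email:      [                                  ]
  Active:     [ ]                                 
  Address:    [Alice                             ]
                                                  
                                                  
                                                  
                                                  
                                                  
                                                  
                                                  
                                                  
                                                  
                                                  
                                                  
                                                  
                                                  


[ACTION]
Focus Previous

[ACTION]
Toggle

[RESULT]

  Public:     [ ]                                 
  Status:     [Inactive                         ▼]
  Email:      [                                  ]
  Active:     [ ]                                 
> Address:    [Alice                             ]
                                                  
                                                  
                                                  
                                                  
                                                  
                                                  
                                                  
                                                  
                                                  
                                                  
                                                  
                                                  
                                                  


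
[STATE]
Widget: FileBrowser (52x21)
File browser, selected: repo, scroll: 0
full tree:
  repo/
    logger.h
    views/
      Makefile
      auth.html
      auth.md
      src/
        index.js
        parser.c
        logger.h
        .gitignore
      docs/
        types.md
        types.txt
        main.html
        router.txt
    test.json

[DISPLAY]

> [-] repo/                                         
    logger.h                                        
    [+] views/                                      
    test.json                                       
                                                    
                                                    
                                                    
                                                    
                                                    
                                                    
                                                    
                                                    
                                                    
                                                    
                                                    
                                                    
                                                    
                                                    
                                                    
                                                    
                                                    


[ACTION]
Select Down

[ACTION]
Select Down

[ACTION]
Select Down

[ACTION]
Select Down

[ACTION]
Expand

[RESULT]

  [-] repo/                                         
    logger.h                                        
    [+] views/                                      
  > test.json                                       
                                                    
                                                    
                                                    
                                                    
                                                    
                                                    
                                                    
                                                    
                                                    
                                                    
                                                    
                                                    
                                                    
                                                    
                                                    
                                                    
                                                    


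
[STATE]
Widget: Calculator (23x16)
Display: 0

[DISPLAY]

                      0
┌───┬───┬───┬───┐      
│ 7 │ 8 │ 9 │ ÷ │      
├───┼───┼───┼───┤      
│ 4 │ 5 │ 6 │ × │      
├───┼───┼───┼───┤      
│ 1 │ 2 │ 3 │ - │      
├───┼───┼───┼───┤      
│ 0 │ . │ = │ + │      
├───┼───┼───┼───┤      
│ C │ MC│ MR│ M+│      
└───┴───┴───┴───┘      
                       
                       
                       
                       


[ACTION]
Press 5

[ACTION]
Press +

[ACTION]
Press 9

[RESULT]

                      9
┌───┬───┬───┬───┐      
│ 7 │ 8 │ 9 │ ÷ │      
├───┼───┼───┼───┤      
│ 4 │ 5 │ 6 │ × │      
├───┼───┼───┼───┤      
│ 1 │ 2 │ 3 │ - │      
├───┼───┼───┼───┤      
│ 0 │ . │ = │ + │      
├───┼───┼───┼───┤      
│ C │ MC│ MR│ M+│      
└───┴───┴───┴───┘      
                       
                       
                       
                       


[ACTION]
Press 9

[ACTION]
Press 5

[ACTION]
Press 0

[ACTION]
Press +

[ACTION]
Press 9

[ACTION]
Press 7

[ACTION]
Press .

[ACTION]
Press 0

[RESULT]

                   97.0
┌───┬───┬───┬───┐      
│ 7 │ 8 │ 9 │ ÷ │      
├───┼───┼───┼───┤      
│ 4 │ 5 │ 6 │ × │      
├───┼───┼───┼───┤      
│ 1 │ 2 │ 3 │ - │      
├───┼───┼───┼───┤      
│ 0 │ . │ = │ + │      
├───┼───┼───┼───┤      
│ C │ MC│ MR│ M+│      
└───┴───┴───┴───┘      
                       
                       
                       
                       


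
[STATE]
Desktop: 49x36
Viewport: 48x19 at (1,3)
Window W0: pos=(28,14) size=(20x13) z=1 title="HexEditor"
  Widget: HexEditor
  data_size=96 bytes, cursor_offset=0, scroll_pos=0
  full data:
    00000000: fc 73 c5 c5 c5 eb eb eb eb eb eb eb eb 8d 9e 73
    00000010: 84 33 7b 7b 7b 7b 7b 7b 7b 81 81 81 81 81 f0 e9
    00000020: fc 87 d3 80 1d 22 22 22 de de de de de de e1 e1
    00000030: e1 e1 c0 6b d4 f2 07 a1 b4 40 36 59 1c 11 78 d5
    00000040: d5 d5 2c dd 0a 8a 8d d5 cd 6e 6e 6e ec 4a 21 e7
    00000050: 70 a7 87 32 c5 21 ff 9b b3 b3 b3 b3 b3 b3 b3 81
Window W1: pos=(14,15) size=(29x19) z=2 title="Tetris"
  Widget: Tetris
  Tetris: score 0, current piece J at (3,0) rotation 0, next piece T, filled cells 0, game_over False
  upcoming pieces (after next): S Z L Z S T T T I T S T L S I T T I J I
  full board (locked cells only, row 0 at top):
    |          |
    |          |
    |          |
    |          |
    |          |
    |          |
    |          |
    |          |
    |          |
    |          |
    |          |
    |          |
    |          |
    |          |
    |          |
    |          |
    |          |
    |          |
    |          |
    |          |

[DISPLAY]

                                                
                                                
                                                
                                                
                                                
                                                
                                                
                                                
                                                
                                                
                                                
                           ┏━━━━━━━━━━━━━━━━━━┓ 
             ┏━━━━━━━━━━━━━━━━━━━━━━━━━━━┓    ┃ 
             ┃ Tetris                    ┃────┨ 
             ┠───────────────────────────┨3 c5┃ 
             ┃          │Next:           ┃3 7b┃ 
             ┃          │ ▒              ┃7 d3┃ 
             ┃          │▒▒▒             ┃1 c0┃ 
             ┃          │                ┃5 2c┃ 


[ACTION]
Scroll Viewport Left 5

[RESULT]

                                                
                                                
                                                
                                                
                                                
                                                
                                                
                                                
                                                
                                                
                                                
                            ┏━━━━━━━━━━━━━━━━━━┓
              ┏━━━━━━━━━━━━━━━━━━━━━━━━━━━┓    ┃
              ┃ Tetris                    ┃────┨
              ┠───────────────────────────┨3 c5┃
              ┃          │Next:           ┃3 7b┃
              ┃          │ ▒              ┃7 d3┃
              ┃          │▒▒▒             ┃1 c0┃
              ┃          │                ┃5 2c┃


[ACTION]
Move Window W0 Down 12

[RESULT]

                                                
                                                
                                                
                                                
                                                
                                                
                                                
                                                
                                                
                                                
                                                
                                                
              ┏━━━━━━━━━━━━━━━━━━━━━━━━━━━┓     
              ┃ Tetris                    ┃     
              ┠───────────────────────────┨     
              ┃          │Next:           ┃     
              ┃          │ ▒              ┃     
              ┃          │▒▒▒             ┃     
              ┃          │                ┃     


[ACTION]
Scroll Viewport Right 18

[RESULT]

                                                
                                                
                                                
                                                
                                                
                                                
                                                
                                                
                                                
                                                
                                                
                                                
             ┏━━━━━━━━━━━━━━━━━━━━━━━━━━━┓      
             ┃ Tetris                    ┃      
             ┠───────────────────────────┨      
             ┃          │Next:           ┃      
             ┃          │ ▒              ┃      
             ┃          │▒▒▒             ┃      
             ┃          │                ┃      


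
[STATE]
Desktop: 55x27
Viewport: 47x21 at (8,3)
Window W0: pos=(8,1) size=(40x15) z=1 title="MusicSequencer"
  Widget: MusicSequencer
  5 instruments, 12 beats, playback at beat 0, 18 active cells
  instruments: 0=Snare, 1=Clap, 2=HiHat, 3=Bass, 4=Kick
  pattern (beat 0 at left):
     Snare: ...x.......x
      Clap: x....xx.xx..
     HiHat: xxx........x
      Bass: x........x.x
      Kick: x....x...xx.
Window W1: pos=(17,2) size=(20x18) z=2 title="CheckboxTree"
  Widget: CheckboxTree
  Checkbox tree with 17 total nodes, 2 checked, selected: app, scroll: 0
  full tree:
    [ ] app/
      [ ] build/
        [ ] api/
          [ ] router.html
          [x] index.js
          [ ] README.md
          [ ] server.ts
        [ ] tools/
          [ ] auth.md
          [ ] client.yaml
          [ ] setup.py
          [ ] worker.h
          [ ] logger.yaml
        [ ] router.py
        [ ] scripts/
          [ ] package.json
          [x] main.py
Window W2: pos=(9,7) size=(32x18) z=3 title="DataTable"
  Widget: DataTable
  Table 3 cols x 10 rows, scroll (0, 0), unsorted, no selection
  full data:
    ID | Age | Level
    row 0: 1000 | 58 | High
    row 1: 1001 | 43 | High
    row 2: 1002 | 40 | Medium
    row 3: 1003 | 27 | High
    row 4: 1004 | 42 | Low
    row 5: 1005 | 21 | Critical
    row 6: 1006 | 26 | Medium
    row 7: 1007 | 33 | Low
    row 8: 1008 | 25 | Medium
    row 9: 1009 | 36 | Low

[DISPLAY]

┠────────┃ CheckboxTree     ┃──────────┨       
┃      ▼1┠──────────────────┨          ┃       
┃ Snare··┃>[-] app/         ┃          ┃       
┃  Clap█·┃   [-] build/     ┃          ┃       
┃┏━━━━━━━━━━━━━━━━━━━━━━━━━━━━━━┓      ┃       
┃┃ DataTable                    ┃      ┃       
┃┠──────────────────────────────┨      ┃       
┃┃ID  │Age│Level                ┃      ┃       
┃┃────┼───┼────────             ┃      ┃       
┃┃1000│58 │High                 ┃      ┃       
┃┃1001│43 │High                 ┃      ┃       
┃┃1002│40 │Medium               ┃      ┃       
┗┃1003│27 │High                 ┃━━━━━━┛       
 ┃1004│42 │Low                  ┃              
 ┃1005│21 │Critical             ┃              
 ┃1006│26 │Medium               ┃              
 ┃1007│33 │Low                  ┃              
 ┃1008│25 │Medium               ┃              
 ┃1009│36 │Low                  ┃              
 ┃                              ┃              
 ┃                              ┃              


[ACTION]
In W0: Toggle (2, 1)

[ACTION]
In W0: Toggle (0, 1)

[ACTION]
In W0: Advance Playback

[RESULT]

┠────────┃ CheckboxTree     ┃──────────┨       
┃      0▼┠──────────────────┨          ┃       
┃ Snare·█┃>[-] app/         ┃          ┃       
┃  Clap█·┃   [-] build/     ┃          ┃       
┃┏━━━━━━━━━━━━━━━━━━━━━━━━━━━━━━┓      ┃       
┃┃ DataTable                    ┃      ┃       
┃┠──────────────────────────────┨      ┃       
┃┃ID  │Age│Level                ┃      ┃       
┃┃────┼───┼────────             ┃      ┃       
┃┃1000│58 │High                 ┃      ┃       
┃┃1001│43 │High                 ┃      ┃       
┃┃1002│40 │Medium               ┃      ┃       
┗┃1003│27 │High                 ┃━━━━━━┛       
 ┃1004│42 │Low                  ┃              
 ┃1005│21 │Critical             ┃              
 ┃1006│26 │Medium               ┃              
 ┃1007│33 │Low                  ┃              
 ┃1008│25 │Medium               ┃              
 ┃1009│36 │Low                  ┃              
 ┃                              ┃              
 ┃                              ┃              


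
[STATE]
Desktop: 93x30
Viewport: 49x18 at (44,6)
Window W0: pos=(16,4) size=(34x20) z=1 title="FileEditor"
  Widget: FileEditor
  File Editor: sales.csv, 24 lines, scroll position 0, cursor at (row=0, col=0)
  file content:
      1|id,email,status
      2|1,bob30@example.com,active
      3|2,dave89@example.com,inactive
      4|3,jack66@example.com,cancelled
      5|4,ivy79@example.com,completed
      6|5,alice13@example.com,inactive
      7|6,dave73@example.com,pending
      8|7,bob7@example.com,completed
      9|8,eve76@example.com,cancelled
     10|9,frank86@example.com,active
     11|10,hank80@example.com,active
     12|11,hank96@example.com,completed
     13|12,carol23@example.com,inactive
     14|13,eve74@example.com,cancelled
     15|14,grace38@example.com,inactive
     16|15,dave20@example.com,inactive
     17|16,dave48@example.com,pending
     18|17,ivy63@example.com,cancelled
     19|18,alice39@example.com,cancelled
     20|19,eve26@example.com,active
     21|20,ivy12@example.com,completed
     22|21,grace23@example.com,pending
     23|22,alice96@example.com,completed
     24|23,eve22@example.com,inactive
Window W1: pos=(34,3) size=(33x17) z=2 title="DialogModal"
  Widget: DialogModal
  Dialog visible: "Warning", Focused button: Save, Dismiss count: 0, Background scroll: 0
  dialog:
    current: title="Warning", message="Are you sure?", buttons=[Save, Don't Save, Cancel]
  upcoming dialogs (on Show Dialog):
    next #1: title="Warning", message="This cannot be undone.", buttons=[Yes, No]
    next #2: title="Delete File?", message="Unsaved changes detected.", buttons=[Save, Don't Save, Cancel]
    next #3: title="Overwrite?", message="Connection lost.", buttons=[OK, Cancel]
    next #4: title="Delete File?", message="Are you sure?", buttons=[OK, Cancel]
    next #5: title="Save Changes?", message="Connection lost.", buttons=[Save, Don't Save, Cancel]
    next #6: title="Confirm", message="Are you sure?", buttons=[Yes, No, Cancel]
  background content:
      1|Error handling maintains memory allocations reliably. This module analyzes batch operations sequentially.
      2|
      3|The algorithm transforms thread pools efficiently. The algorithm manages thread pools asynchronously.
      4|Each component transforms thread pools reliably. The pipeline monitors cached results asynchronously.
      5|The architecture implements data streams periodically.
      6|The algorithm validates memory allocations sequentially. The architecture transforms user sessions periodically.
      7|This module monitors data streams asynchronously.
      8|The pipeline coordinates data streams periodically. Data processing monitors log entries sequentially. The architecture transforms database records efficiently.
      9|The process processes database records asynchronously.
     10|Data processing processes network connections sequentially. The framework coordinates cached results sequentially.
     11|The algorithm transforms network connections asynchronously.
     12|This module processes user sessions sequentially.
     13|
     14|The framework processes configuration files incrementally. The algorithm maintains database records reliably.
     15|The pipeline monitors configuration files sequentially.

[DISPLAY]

dling maintains memory┃                          
                      ┃                          
ithm transforms thread┃                          
onent transforms threa┃                          
───────────────────┐at┃                          
   Warning         │y ┃                          
Are you sure?      │ea┃                          
  Don't Save   Canc│ s┃                          
───────────────────┘e ┃                          
essing processes netwo┃                          
ithm transforms networ┃                          
le processes user sess┃                          
                      ┃                          
━━━━━━━━━━━━━━━━━━━━━━┛                          
led ░┃                                           
tive░┃                                           
ive ▼┃                                           
━━━━━┛                                           


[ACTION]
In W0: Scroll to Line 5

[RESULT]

dling maintains memory┃                          
                      ┃                          
ithm transforms thread┃                          
onent transforms threa┃                          
───────────────────┐at┃                          
   Warning         │y ┃                          
Are you sure?      │ea┃                          
  Don't Save   Canc│ s┃                          
───────────────────┘e ┃                          
essing processes netwo┃                          
ithm transforms networ┃                          
le processes user sess┃                          
                      ┃                          
━━━━━━━━━━━━━━━━━━━━━━┛                          
led ░┃                                           
elle░┃                                           
    ▼┃                                           
━━━━━┛                                           


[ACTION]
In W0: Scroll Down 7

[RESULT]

dling maintains memory┃                          
                      ┃                          
ithm transforms thread┃                          
onent transforms threa┃                          
───────────────────┐at┃                          
   Warning         │y ┃                          
Are you sure?      │ea┃                          
  Don't Save   Canc│ s┃                          
───────────────────┘e ┃                          
essing processes netwo┃                          
ithm transforms networ┃                          
le processes user sess┃                          
                      ┃                          
━━━━━━━━━━━━━━━━━━━━━━┛                          
ing ░┃                                           
lete█┃                                           
ve  ▼┃                                           
━━━━━┛                                           


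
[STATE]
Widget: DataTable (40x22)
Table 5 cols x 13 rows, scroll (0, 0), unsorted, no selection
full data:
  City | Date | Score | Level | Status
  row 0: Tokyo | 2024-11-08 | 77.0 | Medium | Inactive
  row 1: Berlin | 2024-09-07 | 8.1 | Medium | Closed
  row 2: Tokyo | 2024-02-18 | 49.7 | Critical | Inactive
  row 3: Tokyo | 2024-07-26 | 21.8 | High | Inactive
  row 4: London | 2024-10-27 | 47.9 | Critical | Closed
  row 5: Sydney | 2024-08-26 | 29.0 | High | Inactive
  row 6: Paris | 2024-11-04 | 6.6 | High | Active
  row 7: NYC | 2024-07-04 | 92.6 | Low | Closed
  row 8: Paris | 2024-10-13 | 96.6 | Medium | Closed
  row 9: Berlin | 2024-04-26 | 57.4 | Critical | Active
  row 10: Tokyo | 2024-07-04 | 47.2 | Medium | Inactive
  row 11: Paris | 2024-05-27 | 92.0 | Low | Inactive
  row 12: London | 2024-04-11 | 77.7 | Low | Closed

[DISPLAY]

City  │Date      │Score│Level   │Status 
──────┼──────────┼─────┼────────┼───────
Tokyo │2024-11-08│77.0 │Medium  │Inactiv
Berlin│2024-09-07│8.1  │Medium  │Closed 
Tokyo │2024-02-18│49.7 │Critical│Inactiv
Tokyo │2024-07-26│21.8 │High    │Inactiv
London│2024-10-27│47.9 │Critical│Closed 
Sydney│2024-08-26│29.0 │High    │Inactiv
Paris │2024-11-04│6.6  │High    │Active 
NYC   │2024-07-04│92.6 │Low     │Closed 
Paris │2024-10-13│96.6 │Medium  │Closed 
Berlin│2024-04-26│57.4 │Critical│Active 
Tokyo │2024-07-04│47.2 │Medium  │Inactiv
Paris │2024-05-27│92.0 │Low     │Inactiv
London│2024-04-11│77.7 │Low     │Closed 
                                        
                                        
                                        
                                        
                                        
                                        
                                        


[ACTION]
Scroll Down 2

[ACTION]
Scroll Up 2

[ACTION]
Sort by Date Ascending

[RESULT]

City  │Date     ▲│Score│Level   │Status 
──────┼──────────┼─────┼────────┼───────
Tokyo │2024-02-18│49.7 │Critical│Inactiv
London│2024-04-11│77.7 │Low     │Closed 
Berlin│2024-04-26│57.4 │Critical│Active 
Paris │2024-05-27│92.0 │Low     │Inactiv
NYC   │2024-07-04│92.6 │Low     │Closed 
Tokyo │2024-07-04│47.2 │Medium  │Inactiv
Tokyo │2024-07-26│21.8 │High    │Inactiv
Sydney│2024-08-26│29.0 │High    │Inactiv
Berlin│2024-09-07│8.1  │Medium  │Closed 
Paris │2024-10-13│96.6 │Medium  │Closed 
London│2024-10-27│47.9 │Critical│Closed 
Paris │2024-11-04│6.6  │High    │Active 
Tokyo │2024-11-08│77.0 │Medium  │Inactiv
                                        
                                        
                                        
                                        
                                        
                                        
                                        


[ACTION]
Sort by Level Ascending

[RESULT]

City  │Date      │Score│Level  ▲│Status 
──────┼──────────┼─────┼────────┼───────
Tokyo │2024-02-18│49.7 │Critical│Inactiv
Berlin│2024-04-26│57.4 │Critical│Active 
London│2024-10-27│47.9 │Critical│Closed 
Tokyo │2024-07-26│21.8 │High    │Inactiv
Sydney│2024-08-26│29.0 │High    │Inactiv
Paris │2024-11-04│6.6  │High    │Active 
London│2024-04-11│77.7 │Low     │Closed 
Paris │2024-05-27│92.0 │Low     │Inactiv
NYC   │2024-07-04│92.6 │Low     │Closed 
Tokyo │2024-07-04│47.2 │Medium  │Inactiv
Berlin│2024-09-07│8.1  │Medium  │Closed 
Paris │2024-10-13│96.6 │Medium  │Closed 
Tokyo │2024-11-08│77.0 │Medium  │Inactiv
                                        
                                        
                                        
                                        
                                        
                                        
                                        


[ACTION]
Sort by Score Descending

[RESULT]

City  │Date      │Scor▼│Level   │Status 
──────┼──────────┼─────┼────────┼───────
Paris │2024-10-13│96.6 │Medium  │Closed 
NYC   │2024-07-04│92.6 │Low     │Closed 
Paris │2024-05-27│92.0 │Low     │Inactiv
London│2024-04-11│77.7 │Low     │Closed 
Tokyo │2024-11-08│77.0 │Medium  │Inactiv
Berlin│2024-04-26│57.4 │Critical│Active 
Tokyo │2024-02-18│49.7 │Critical│Inactiv
London│2024-10-27│47.9 │Critical│Closed 
Tokyo │2024-07-04│47.2 │Medium  │Inactiv
Sydney│2024-08-26│29.0 │High    │Inactiv
Tokyo │2024-07-26│21.8 │High    │Inactiv
Berlin│2024-09-07│8.1  │Medium  │Closed 
Paris │2024-11-04│6.6  │High    │Active 
                                        
                                        
                                        
                                        
                                        
                                        
                                        


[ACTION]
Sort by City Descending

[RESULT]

City ▼│Date      │Score│Level   │Status 
──────┼──────────┼─────┼────────┼───────
Tokyo │2024-11-08│77.0 │Medium  │Inactiv
Tokyo │2024-02-18│49.7 │Critical│Inactiv
Tokyo │2024-07-04│47.2 │Medium  │Inactiv
Tokyo │2024-07-26│21.8 │High    │Inactiv
Sydney│2024-08-26│29.0 │High    │Inactiv
Paris │2024-10-13│96.6 │Medium  │Closed 
Paris │2024-05-27│92.0 │Low     │Inactiv
Paris │2024-11-04│6.6  │High    │Active 
NYC   │2024-07-04│92.6 │Low     │Closed 
London│2024-04-11│77.7 │Low     │Closed 
London│2024-10-27│47.9 │Critical│Closed 
Berlin│2024-04-26│57.4 │Critical│Active 
Berlin│2024-09-07│8.1  │Medium  │Closed 
                                        
                                        
                                        
                                        
                                        
                                        
                                        


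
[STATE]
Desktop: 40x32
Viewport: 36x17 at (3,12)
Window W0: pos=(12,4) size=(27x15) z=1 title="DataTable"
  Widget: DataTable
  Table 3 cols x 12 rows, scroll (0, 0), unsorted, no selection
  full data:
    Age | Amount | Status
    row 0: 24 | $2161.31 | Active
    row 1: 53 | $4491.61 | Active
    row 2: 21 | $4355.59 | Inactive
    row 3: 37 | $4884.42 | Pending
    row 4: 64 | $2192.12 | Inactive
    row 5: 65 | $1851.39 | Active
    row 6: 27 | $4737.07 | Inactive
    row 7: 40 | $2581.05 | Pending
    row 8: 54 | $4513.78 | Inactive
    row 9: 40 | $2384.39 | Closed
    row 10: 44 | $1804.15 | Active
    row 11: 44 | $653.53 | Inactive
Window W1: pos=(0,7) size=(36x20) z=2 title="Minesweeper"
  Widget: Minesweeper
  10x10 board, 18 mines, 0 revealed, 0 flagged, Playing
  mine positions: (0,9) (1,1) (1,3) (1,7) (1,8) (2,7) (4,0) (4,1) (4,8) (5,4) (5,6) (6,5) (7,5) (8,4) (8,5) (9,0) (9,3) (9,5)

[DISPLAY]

■■■■■■■■                        ┃  ┃
■■■■■■■■                        ┃  ┃
■■■■■■■■                        ┃  ┃
■■■■■■■■                        ┃  ┃
■■■■■■■■                        ┃  ┃
■■■■■■■■                        ┃  ┃
■■■■■■■■                        ┃━━┛
■■■■■■■■                        ┃   
                                ┃   
                                ┃   
                                ┃   
                                ┃   
                                ┃   
                                ┃   
━━━━━━━━━━━━━━━━━━━━━━━━━━━━━━━━┛   
                                    
                                    


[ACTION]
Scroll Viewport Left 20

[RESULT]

┃■■■■■■■■■■                        ┃
┃■■■■■■■■■■                        ┃
┃■■■■■■■■■■                        ┃
┃■■■■■■■■■■                        ┃
┃■■■■■■■■■■                        ┃
┃■■■■■■■■■■                        ┃
┃■■■■■■■■■■                        ┃
┃■■■■■■■■■■                        ┃
┃                                  ┃
┃                                  ┃
┃                                  ┃
┃                                  ┃
┃                                  ┃
┃                                  ┃
┗━━━━━━━━━━━━━━━━━━━━━━━━━━━━━━━━━━┛
                                    
                                    


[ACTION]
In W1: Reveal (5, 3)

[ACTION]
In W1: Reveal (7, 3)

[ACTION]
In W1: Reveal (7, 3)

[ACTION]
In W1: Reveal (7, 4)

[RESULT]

┃■■■■■■■■■■                        ┃
┃■■■■■■■■■■                        ┃
┃■■■■■■■■■■                        ┃
┃■■■1■■■■■■                        ┃
┃■■■■■■■■■■                        ┃
┃■■■14■■■■■                        ┃
┃■■■■■■■■■■                        ┃
┃■■■■■■■■■■                        ┃
┃                                  ┃
┃                                  ┃
┃                                  ┃
┃                                  ┃
┃                                  ┃
┃                                  ┃
┗━━━━━━━━━━━━━━━━━━━━━━━━━━━━━━━━━━┛
                                    
                                    


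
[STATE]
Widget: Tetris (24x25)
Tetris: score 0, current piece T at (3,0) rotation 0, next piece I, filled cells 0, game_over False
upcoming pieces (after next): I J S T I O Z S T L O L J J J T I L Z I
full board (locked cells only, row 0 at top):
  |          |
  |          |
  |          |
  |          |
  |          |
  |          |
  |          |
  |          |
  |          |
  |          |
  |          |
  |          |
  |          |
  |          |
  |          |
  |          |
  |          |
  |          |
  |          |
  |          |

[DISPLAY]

    ▒     │Next:        
   ▒▒▒    │████         
          │             
          │             
          │             
          │             
          │Score:       
          │0            
          │             
          │             
          │             
          │             
          │             
          │             
          │             
          │             
          │             
          │             
          │             
          │             
          │             
          │             
          │             
          │             
          │             


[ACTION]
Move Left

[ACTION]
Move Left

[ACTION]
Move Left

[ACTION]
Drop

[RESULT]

          │Next:        
 ▒        │████         
▒▒▒       │             
          │             
          │             
          │             
          │Score:       
          │0            
          │             
          │             
          │             
          │             
          │             
          │             
          │             
          │             
          │             
          │             
          │             
          │             
          │             
          │             
          │             
          │             
          │             


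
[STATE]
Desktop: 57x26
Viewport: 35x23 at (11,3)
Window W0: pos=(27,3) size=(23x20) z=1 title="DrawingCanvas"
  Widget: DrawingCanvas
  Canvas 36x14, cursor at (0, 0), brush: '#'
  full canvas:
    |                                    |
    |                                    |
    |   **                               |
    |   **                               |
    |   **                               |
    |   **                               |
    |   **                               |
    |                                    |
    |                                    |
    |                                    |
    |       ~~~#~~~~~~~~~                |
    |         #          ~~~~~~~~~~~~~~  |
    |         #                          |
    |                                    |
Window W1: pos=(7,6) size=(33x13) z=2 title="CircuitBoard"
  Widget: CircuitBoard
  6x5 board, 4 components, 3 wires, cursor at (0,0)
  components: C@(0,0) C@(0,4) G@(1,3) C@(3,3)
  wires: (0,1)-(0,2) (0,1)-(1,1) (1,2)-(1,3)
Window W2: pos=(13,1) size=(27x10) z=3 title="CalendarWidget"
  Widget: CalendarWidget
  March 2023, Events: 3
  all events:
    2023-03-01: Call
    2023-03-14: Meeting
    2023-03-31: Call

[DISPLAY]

  ┠─────────────────────────┨━━━━━━
  ┃        March 2023       ┃as    
  ┃Mo Tu We Th Fr Sa Su     ┃──────
━━┃       1*  2  3  4  5    ┃      
rc┃ 6  7  8  9 10 11 12     ┃      
──┃13 14* 15 16 17 18 19    ┃      
0 ┃20 21 22 23 24 25 26     ┃      
[C┗━━━━━━━━━━━━━━━━━━━━━━━━━┛      
     │                      ┃      
     ·   · ─ G              ┃      
                            ┃      
                            ┃      
                            ┃      
             C              ┃~~~~~~
                            ┃      
━━━━━━━━━━━━━━━━━━━━━━━━━━━━┛      
                ┃                  
                ┃                  
                ┃                  
                ┗━━━━━━━━━━━━━━━━━━
                                   
                                   
                                   


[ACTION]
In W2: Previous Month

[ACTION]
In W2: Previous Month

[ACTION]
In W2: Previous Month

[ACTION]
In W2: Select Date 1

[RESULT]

  ┠─────────────────────────┨━━━━━━
  ┃      December 2022      ┃as    
  ┃Mo Tu We Th Fr Sa Su     ┃──────
━━┃         [ 1]  2  3  4   ┃      
rc┃ 5  6  7  8  9 10 11     ┃      
──┃12 13 14 15 16 17 18     ┃      
0 ┃19 20 21 22 23 24 25     ┃      
[C┗━━━━━━━━━━━━━━━━━━━━━━━━━┛      
     │                      ┃      
     ·   · ─ G              ┃      
                            ┃      
                            ┃      
                            ┃      
             C              ┃~~~~~~
                            ┃      
━━━━━━━━━━━━━━━━━━━━━━━━━━━━┛      
                ┃                  
                ┃                  
                ┃                  
                ┗━━━━━━━━━━━━━━━━━━
                                   
                                   
                                   


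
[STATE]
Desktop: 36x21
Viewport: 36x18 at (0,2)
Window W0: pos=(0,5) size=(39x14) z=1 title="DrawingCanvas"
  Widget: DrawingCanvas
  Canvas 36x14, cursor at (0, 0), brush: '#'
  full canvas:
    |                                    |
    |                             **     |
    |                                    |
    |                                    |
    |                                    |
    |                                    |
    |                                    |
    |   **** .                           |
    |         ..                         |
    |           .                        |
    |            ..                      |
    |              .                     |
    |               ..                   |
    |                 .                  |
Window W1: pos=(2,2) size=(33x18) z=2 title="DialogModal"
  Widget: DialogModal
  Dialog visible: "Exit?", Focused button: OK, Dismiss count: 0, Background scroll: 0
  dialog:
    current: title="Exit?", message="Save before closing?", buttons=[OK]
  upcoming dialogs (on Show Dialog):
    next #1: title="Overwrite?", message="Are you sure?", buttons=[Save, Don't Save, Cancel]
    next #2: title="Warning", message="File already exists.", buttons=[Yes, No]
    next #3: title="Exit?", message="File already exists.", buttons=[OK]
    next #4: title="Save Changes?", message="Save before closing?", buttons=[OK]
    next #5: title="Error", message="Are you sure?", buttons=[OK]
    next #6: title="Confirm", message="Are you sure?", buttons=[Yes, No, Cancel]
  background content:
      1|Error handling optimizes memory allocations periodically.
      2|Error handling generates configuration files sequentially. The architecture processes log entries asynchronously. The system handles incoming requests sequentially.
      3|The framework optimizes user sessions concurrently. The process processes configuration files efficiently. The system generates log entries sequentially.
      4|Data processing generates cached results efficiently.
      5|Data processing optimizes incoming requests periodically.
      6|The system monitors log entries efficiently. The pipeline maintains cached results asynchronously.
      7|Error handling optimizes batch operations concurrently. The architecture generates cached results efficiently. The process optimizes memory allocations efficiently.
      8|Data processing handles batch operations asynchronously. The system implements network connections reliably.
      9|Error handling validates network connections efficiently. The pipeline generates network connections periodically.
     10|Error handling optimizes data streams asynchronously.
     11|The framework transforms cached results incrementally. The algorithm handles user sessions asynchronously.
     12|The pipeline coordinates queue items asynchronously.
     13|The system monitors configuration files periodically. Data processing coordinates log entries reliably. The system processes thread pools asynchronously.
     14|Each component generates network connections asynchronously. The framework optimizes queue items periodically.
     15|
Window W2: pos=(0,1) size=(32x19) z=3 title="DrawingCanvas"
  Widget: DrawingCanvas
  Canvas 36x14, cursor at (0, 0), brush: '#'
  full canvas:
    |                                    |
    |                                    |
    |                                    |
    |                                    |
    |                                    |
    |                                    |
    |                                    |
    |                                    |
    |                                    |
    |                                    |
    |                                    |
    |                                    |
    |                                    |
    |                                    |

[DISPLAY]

┃ DrawingCanvas                ┃━━┓ 
┠──────────────────────────────┨  ┃ 
┃+                             ┃──┨ 
┃                              ┃ry┃━
┃                              ┃ig┃ 
┃                              ┃se┃─
┃                              ┃he┃ 
┃                              ┃om┃ 
┃                              ┃es┃ 
┃                              ┃h ┃ 
┃                              ┃ o┃ 
┃                              ┃or┃ 
┃                              ┃ s┃ 
┃                              ┃ed┃ 
┃                              ┃e ┃ 
┃                              ┃ti┃ 
┃                              ┃or┃━
┗━━━━━━━━━━━━━━━━━━━━━━━━━━━━━━┛━━┛ 


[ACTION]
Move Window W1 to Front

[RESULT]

┃ ┏━━━━━━━━━━━━━━━━━━━━━━━━━━━━━━━┓ 
┠─┃ DialogModal                   ┃ 
┃+┠───────────────────────────────┨ 
┃ ┃Error handling optimizes memory┃━
┃ ┃Error handling generates config┃ 
┃ ┃The framework optimizes user se┃─
┃ ┃Data processing generates cache┃ 
┃ ┃Dat┌──────────────────────┐ncom┃ 
┃ ┃The│        Exit?         │ries┃ 
┃ ┃Err│ Save before closing? │tch ┃ 
┃ ┃Dat│         [OK]         │ch o┃ 
┃ ┃Err└──────────────────────┘twor┃ 
┃ ┃Error handling optimizes data s┃ 
┃ ┃The framework transforms cached┃ 
┃ ┃The pipeline coordinates queue ┃ 
┃ ┃The system monitors configurati┃ 
┃ ┃Each component generates networ┃━
┗━┗━━━━━━━━━━━━━━━━━━━━━━━━━━━━━━━┛ 


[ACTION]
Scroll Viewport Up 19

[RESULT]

                                    
┏━━━━━━━━━━━━━━━━━━━━━━━━━━━━━━┓    
┃ ┏━━━━━━━━━━━━━━━━━━━━━━━━━━━━━━━┓ 
┠─┃ DialogModal                   ┃ 
┃+┠───────────────────────────────┨ 
┃ ┃Error handling optimizes memory┃━
┃ ┃Error handling generates config┃ 
┃ ┃The framework optimizes user se┃─
┃ ┃Data processing generates cache┃ 
┃ ┃Dat┌──────────────────────┐ncom┃ 
┃ ┃The│        Exit?         │ries┃ 
┃ ┃Err│ Save before closing? │tch ┃ 
┃ ┃Dat│         [OK]         │ch o┃ 
┃ ┃Err└──────────────────────┘twor┃ 
┃ ┃Error handling optimizes data s┃ 
┃ ┃The framework transforms cached┃ 
┃ ┃The pipeline coordinates queue ┃ 
┃ ┃The system monitors configurati┃ 


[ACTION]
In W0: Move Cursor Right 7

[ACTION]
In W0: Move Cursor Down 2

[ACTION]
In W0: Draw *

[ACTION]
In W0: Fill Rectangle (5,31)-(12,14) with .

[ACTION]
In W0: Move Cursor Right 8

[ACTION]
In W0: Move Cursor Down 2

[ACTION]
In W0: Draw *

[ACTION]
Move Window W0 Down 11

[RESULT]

                                    
┏━━━━━━━━━━━━━━━━━━━━━━━━━━━━━━┓    
┃ ┏━━━━━━━━━━━━━━━━━━━━━━━━━━━━━━━┓ 
┠─┃ DialogModal                   ┃ 
┃+┠───────────────────────────────┨ 
┃ ┃Error handling optimizes memory┃ 
┃ ┃Error handling generates config┃ 
┃ ┃The framework optimizes user se┃━
┃ ┃Data processing generates cache┃ 
┃ ┃Dat┌──────────────────────┐ncom┃─
┃ ┃The│        Exit?         │ries┃ 
┃ ┃Err│ Save before closing? │tch ┃ 
┃ ┃Dat│         [OK]         │ch o┃ 
┃ ┃Err└──────────────────────┘twor┃ 
┃ ┃Error handling optimizes data s┃ 
┃ ┃The framework transforms cached┃ 
┃ ┃The pipeline coordinates queue ┃ 
┃ ┃The system monitors configurati┃ 
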